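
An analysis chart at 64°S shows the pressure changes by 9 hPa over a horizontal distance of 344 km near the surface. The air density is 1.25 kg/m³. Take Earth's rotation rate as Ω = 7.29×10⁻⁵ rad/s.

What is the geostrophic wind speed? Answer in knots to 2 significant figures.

Coriolis parameter at 64°S:
f = 2Ω sin φ = 2 × 7.29×10⁻⁵ × sin 64° = 1.31×10⁻⁴ s⁻¹
Pressure gradient: |∂P/∂n| = 900 Pa / 344000 m = 2.62×10⁻³ Pa/m
Geostrophic balance (pressure-gradient force = Coriolis force):
V_g = (1/(fρ)) |∂P/∂n| = 2.62×10⁻³ / (1.31×10⁻⁴ × 1.25) = 16.0 m/s
Converting: 16.0 m/s × 1.944 = 31 knots

31 knots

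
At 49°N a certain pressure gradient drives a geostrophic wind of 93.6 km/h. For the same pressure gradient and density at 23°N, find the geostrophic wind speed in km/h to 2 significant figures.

180 km/h

With the same pressure gradient and density, V_g ∝ 1/f ∝ 1/sin φ.
V₂ = V₁ · sin φ₁ / sin φ₂ = 93.6 × sin 49° / sin 23°
V₂ = 93.6 × 0.7547/0.3907 = 180 km/h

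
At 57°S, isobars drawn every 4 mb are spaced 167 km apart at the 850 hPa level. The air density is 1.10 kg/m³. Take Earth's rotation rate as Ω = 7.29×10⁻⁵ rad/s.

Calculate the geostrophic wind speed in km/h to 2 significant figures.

Coriolis parameter at 57°S:
f = 2Ω sin φ = 2 × 7.29×10⁻⁵ × sin 57° = 1.22×10⁻⁴ s⁻¹
Pressure gradient: |∂P/∂n| = 400 Pa / 167000 m = 2.40×10⁻³ Pa/m
Geostrophic balance (pressure-gradient force = Coriolis force):
V_g = (1/(fρ)) |∂P/∂n| = 2.40×10⁻³ / (1.22×10⁻⁴ × 1.10) = 17.8 m/s
Converting: 17.8 m/s × 3.6 = 64 km/h

64 km/h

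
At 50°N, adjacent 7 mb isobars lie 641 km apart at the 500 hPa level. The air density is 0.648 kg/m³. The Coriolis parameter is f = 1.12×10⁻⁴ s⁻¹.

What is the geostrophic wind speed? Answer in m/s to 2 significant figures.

Pressure gradient: |∂P/∂n| = 700 Pa / 641000 m = 1.09×10⁻³ Pa/m
Geostrophic balance (pressure-gradient force = Coriolis force):
V_g = (1/(fρ)) |∂P/∂n| = 1.09×10⁻³ / (1.12×10⁻⁴ × 0.648) = 15.0 m/s

15 m/s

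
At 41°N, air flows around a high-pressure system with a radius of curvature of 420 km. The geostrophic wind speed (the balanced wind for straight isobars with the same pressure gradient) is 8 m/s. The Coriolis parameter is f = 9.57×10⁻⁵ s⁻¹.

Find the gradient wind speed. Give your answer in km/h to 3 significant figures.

Around a high, pressure-gradient force acts outward with centrifugal, so Coriolis balances both:
fV = (1/ρ)|∂P/∂n| + V²/R  →  V² − fR·V + fR·V_g = 0
With fR = 9.57×10⁻⁵ × 420×10³ m = 40.2 m/s:
V = [fR − √((fR)² − 4 fR V_g)]/2 = [40.2 − √(40.2² − 4×40.2×8)]/2 = 11 m/s
Supergeostrophic (V > V_g = 8 m/s), as expected around a high.
Converting: 11 m/s × 3.6 = 39.7 km/h

39.7 km/h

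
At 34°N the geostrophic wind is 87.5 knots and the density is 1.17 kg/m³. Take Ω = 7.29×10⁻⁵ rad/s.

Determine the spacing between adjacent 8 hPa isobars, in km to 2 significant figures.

190 km

Coriolis parameter at 34°N:
f = 2Ω sin φ = 2 × 7.29×10⁻⁵ × sin 34° = 8.15×10⁻⁵ s⁻¹
Wind speed in SI: 87.5 knots = 45.0 m/s
Geostrophic balance rearranged: |∂P/∂n| = f ρ V_g
|∂P/∂n| = 8.15×10⁻⁵ × 1.17 × 45.0 = 4.29×10⁻³ Pa/m
Isobar spacing: Δn = ΔP/|∂P/∂n| = 800 Pa / 4.29×10⁻³ Pa/m = 186311 m ≈ 190 km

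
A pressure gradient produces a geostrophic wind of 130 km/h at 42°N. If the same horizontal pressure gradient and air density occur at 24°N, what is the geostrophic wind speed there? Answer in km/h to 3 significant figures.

With the same pressure gradient and density, V_g ∝ 1/f ∝ 1/sin φ.
V₂ = V₁ · sin φ₁ / sin φ₂ = 130 × sin 42° / sin 24°
V₂ = 130 × 0.6691/0.4067 = 214 km/h

214 km/h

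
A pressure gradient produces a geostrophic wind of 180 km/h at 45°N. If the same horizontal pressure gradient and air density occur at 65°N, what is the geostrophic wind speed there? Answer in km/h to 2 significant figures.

140 km/h

With the same pressure gradient and density, V_g ∝ 1/f ∝ 1/sin φ.
V₂ = V₁ · sin φ₁ / sin φ₂ = 180 × sin 45° / sin 65°
V₂ = 180 × 0.7071/0.9063 = 140 km/h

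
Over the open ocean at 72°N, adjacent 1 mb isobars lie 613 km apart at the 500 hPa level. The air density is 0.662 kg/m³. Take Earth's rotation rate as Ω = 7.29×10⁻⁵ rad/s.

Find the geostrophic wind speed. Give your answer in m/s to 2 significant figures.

1.8 m/s

Coriolis parameter at 72°N:
f = 2Ω sin φ = 2 × 7.29×10⁻⁵ × sin 72° = 1.39×10⁻⁴ s⁻¹
Pressure gradient: |∂P/∂n| = 100 Pa / 613000 m = 1.63×10⁻⁴ Pa/m
Geostrophic balance (pressure-gradient force = Coriolis force):
V_g = (1/(fρ)) |∂P/∂n| = 1.63×10⁻⁴ / (1.39×10⁻⁴ × 0.662) = 1.78 m/s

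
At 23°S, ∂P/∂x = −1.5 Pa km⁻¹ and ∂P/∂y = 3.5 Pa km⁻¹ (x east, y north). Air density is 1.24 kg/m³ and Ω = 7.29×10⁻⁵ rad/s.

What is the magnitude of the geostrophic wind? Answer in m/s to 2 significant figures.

Coriolis parameter at 23°S:
f = 2Ω sin φ = 2 × 7.29×10⁻⁵ × sin 23° = 5.70×10⁻⁵ s⁻¹
In the Southern Hemisphere f is negative: f = −5.70×10⁻⁵ s⁻¹.
Component geostrophic relations (x east, y north):
u_g = −(1/(fρ)) ∂P/∂y,  v_g = (1/(fρ)) ∂P/∂x
u_g = −(3.5×10⁻³)/(−5.70×10⁻⁵ × 1.24) = 49.5 m/s;  v_g = (−1.5×10⁻³)/(−5.70×10⁻⁵ × 1.24) = 21.2 m/s
|V_g| = √(u_g² + v_g²) = 53.9 m/s

54 m/s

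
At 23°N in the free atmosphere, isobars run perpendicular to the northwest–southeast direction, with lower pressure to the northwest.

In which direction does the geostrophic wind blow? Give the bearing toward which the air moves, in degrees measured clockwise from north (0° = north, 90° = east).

045°

The pressure-gradient force points toward the northwest (bearing 315°).
Geostrophic balance: in the Northern Hemisphere the Coriolis force deflects motion to the right, so the geostrophic wind blows 90° to the right of the pressure-gradient force (low pressure on the left).
Rotating 315° by 90° clockwise gives 045° — the wind blows toward the northeast.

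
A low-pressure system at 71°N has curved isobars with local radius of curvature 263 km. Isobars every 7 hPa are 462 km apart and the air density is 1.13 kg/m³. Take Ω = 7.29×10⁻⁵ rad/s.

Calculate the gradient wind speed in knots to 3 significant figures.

15.5 knots

Coriolis parameter at 71°N:
f = 2Ω sin φ = 2 × 7.29×10⁻⁵ × sin 71° = 1.38×10⁻⁴ s⁻¹
Pressure gradient: |∂P/∂n| = 700 Pa / 462000 m = 1.52×10⁻³ Pa/m
Geostrophic speed: V_g = |∂P/∂n|/(fρ) = 1.52×10⁻³/(1.38×10⁻⁴ × 1.13) = 9.73 m/s
Around a low, centrifugal force acts outward with Coriolis, so pressure-gradient force balances both:
(1/ρ)|∂P/∂n| = fV + V²/R  →  V² + fR·V − fR·V_g = 0
With fR = 1.38×10⁻⁴ × 263×10³ m = 36.3 m/s:
V = [−fR + √((fR)² + 4 fR V_g)]/2 = [−36.3 + √(36.3² + 4×36.3×9.73)]/2 = 7.97 m/s
Subgeostrophic (V < V_g = 9.73 m/s), as expected around a low.
Converting: 7.97 m/s × 1.944 = 15.5 knots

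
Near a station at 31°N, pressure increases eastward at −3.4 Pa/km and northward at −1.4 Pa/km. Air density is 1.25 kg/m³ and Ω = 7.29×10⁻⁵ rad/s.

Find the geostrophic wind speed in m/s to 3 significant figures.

39.2 m/s

Coriolis parameter at 31°N:
f = 2Ω sin φ = 2 × 7.29×10⁻⁵ × sin 31° = 7.51×10⁻⁵ s⁻¹
Component geostrophic relations (x east, y north):
u_g = −(1/(fρ)) ∂P/∂y,  v_g = (1/(fρ)) ∂P/∂x
u_g = −(−1.4×10⁻³)/(7.51×10⁻⁵ × 1.25) = 14.9 m/s;  v_g = (−3.4×10⁻³)/(7.51×10⁻⁵ × 1.25) = −36.2 m/s
|V_g| = √(u_g² + v_g²) = 39.2 m/s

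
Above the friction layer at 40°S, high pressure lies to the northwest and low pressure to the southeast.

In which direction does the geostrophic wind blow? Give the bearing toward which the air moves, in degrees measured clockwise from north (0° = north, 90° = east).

The pressure-gradient force points toward the southeast (bearing 135°).
Geostrophic balance: in the Southern Hemisphere the Coriolis force deflects motion to the left, so the geostrophic wind blows 90° to the left of the pressure-gradient force (low pressure on the right).
Rotating 135° by 90° counterclockwise gives 045° — the wind blows toward the northeast.

045°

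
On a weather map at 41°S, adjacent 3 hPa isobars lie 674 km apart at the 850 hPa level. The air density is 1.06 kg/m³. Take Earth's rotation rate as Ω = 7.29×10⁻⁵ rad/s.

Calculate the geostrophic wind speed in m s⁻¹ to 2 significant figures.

4.4 m s⁻¹

Coriolis parameter at 41°S:
f = 2Ω sin φ = 2 × 7.29×10⁻⁵ × sin 41° = 9.57×10⁻⁵ s⁻¹
Pressure gradient: |∂P/∂n| = 300 Pa / 674000 m = 4.45×10⁻⁴ Pa/m
Geostrophic balance (pressure-gradient force = Coriolis force):
V_g = (1/(fρ)) |∂P/∂n| = 4.45×10⁻⁴ / (9.57×10⁻⁵ × 1.06) = 4.39 m/s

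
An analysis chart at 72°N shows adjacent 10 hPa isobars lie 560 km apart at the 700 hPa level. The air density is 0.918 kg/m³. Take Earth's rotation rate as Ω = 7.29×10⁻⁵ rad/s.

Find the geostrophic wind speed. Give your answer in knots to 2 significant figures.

Coriolis parameter at 72°N:
f = 2Ω sin φ = 2 × 7.29×10⁻⁵ × sin 72° = 1.39×10⁻⁴ s⁻¹
Pressure gradient: |∂P/∂n| = 1000 Pa / 560000 m = 1.79×10⁻³ Pa/m
Geostrophic balance (pressure-gradient force = Coriolis force):
V_g = (1/(fρ)) |∂P/∂n| = 1.79×10⁻³ / (1.39×10⁻⁴ × 0.918) = 14.0 m/s
Converting: 14.0 m/s × 1.944 = 27 knots

27 knots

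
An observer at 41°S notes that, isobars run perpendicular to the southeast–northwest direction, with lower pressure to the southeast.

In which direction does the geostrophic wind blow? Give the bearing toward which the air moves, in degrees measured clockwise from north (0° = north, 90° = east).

The pressure-gradient force points toward the southeast (bearing 135°).
Geostrophic balance: in the Southern Hemisphere the Coriolis force deflects motion to the left, so the geostrophic wind blows 90° to the left of the pressure-gradient force (low pressure on the right).
Rotating 135° by 90° counterclockwise gives 045° — the wind blows toward the northeast.

045°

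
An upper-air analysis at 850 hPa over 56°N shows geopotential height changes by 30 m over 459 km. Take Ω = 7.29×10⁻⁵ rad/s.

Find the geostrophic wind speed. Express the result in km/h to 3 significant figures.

Coriolis parameter at 56°N:
f = 2Ω sin φ = 2 × 7.29×10⁻⁵ × sin 56° = 1.21×10⁻⁴ s⁻¹
Height gradient: |∂Z/∂n| = 30 m / 459000 m = 6.54×10⁻⁵
On a pressure surface, geostrophic balance gives V_g = (g/f)|∂Z/∂n|:
V_g = 9.81 × 6.54×10⁻⁵ / 1.21×10⁻⁴ = 5.30 m/s
Converting: 5.30 m/s × 3.6 = 19.1 km/h

19.1 km/h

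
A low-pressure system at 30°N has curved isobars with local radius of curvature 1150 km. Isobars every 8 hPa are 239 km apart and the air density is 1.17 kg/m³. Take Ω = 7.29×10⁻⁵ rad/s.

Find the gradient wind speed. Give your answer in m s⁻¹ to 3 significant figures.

Coriolis parameter at 30°N:
f = 2Ω sin φ = 2 × 7.29×10⁻⁵ × sin 30° = 7.29×10⁻⁵ s⁻¹
Pressure gradient: |∂P/∂n| = 800 Pa / 239000 m = 3.35×10⁻³ Pa/m
Geostrophic speed: V_g = |∂P/∂n|/(fρ) = 3.35×10⁻³/(7.29×10⁻⁵ × 1.17) = 39.2 m/s
Around a low, centrifugal force acts outward with Coriolis, so pressure-gradient force balances both:
(1/ρ)|∂P/∂n| = fV + V²/R  →  V² + fR·V − fR·V_g = 0
With fR = 7.29×10⁻⁵ × 1150×10³ m = 83.8 m/s:
V = [−fR + √((fR)² + 4 fR V_g)]/2 = [−83.8 + √(83.8² + 4×83.8×39.2)]/2 = 29.1 m/s
Subgeostrophic (V < V_g = 39.2 m/s), as expected around a low.

29.1 m s⁻¹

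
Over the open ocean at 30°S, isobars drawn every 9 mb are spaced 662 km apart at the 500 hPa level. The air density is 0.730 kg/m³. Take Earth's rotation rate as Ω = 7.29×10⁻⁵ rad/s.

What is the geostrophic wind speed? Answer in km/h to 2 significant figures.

92 km/h

Coriolis parameter at 30°S:
f = 2Ω sin φ = 2 × 7.29×10⁻⁵ × sin 30° = 7.29×10⁻⁵ s⁻¹
Pressure gradient: |∂P/∂n| = 900 Pa / 662000 m = 1.36×10⁻³ Pa/m
Geostrophic balance (pressure-gradient force = Coriolis force):
V_g = (1/(fρ)) |∂P/∂n| = 1.36×10⁻³ / (7.29×10⁻⁵ × 0.730) = 25.5 m/s
Converting: 25.5 m/s × 3.6 = 92 km/h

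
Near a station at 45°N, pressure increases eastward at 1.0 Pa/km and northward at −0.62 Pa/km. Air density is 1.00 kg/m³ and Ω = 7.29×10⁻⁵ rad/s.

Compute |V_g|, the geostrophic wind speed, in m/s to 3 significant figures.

11.4 m/s

Coriolis parameter at 45°N:
f = 2Ω sin φ = 2 × 7.29×10⁻⁵ × sin 45° = 1.03×10⁻⁴ s⁻¹
Component geostrophic relations (x east, y north):
u_g = −(1/(fρ)) ∂P/∂y,  v_g = (1/(fρ)) ∂P/∂x
u_g = −(−0.62×10⁻³)/(1.03×10⁻⁴ × 1.00) = 6.01 m/s;  v_g = (1.0×10⁻³)/(1.03×10⁻⁴ × 1.00) = 9.70 m/s
|V_g| = √(u_g² + v_g²) = 11.4 m/s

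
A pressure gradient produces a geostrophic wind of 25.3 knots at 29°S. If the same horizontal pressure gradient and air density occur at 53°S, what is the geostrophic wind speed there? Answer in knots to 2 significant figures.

15 knots

With the same pressure gradient and density, V_g ∝ 1/f ∝ 1/sin φ.
V₂ = V₁ · sin φ₁ / sin φ₂ = 25.3 × sin 29° / sin 53°
V₂ = 25.3 × 0.4848/0.7986 = 15 knots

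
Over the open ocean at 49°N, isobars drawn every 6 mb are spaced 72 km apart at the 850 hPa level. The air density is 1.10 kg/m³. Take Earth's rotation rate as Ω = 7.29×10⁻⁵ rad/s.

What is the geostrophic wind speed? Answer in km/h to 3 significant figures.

248 km/h

Coriolis parameter at 49°N:
f = 2Ω sin φ = 2 × 7.29×10⁻⁵ × sin 49° = 1.10×10⁻⁴ s⁻¹
Pressure gradient: |∂P/∂n| = 600 Pa / 72000 m = 8.33×10⁻³ Pa/m
Geostrophic balance (pressure-gradient force = Coriolis force):
V_g = (1/(fρ)) |∂P/∂n| = 8.33×10⁻³ / (1.10×10⁻⁴ × 1.10) = 68.8 m/s
Converting: 68.8 m/s × 3.6 = 248 km/h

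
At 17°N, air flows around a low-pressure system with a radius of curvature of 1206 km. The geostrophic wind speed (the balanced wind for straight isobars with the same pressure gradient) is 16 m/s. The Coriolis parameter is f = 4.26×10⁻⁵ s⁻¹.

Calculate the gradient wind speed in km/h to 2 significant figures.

46 km/h

Around a low, centrifugal force acts outward with Coriolis, so pressure-gradient force balances both:
(1/ρ)|∂P/∂n| = fV + V²/R  →  V² + fR·V − fR·V_g = 0
With fR = 4.26×10⁻⁵ × 1206×10³ m = 51.4 m/s:
V = [−fR + √((fR)² + 4 fR V_g)]/2 = [−51.4 + √(51.4² + 4×51.4×16)]/2 = 12.8 m/s
Subgeostrophic (V < V_g = 16 m/s), as expected around a low.
Converting: 12.8 m/s × 3.6 = 46 km/h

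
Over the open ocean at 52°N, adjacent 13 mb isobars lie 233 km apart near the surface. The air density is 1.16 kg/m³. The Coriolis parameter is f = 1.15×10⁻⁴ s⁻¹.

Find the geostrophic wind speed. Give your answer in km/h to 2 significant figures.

Pressure gradient: |∂P/∂n| = 1300 Pa / 233000 m = 5.58×10⁻³ Pa/m
Geostrophic balance (pressure-gradient force = Coriolis force):
V_g = (1/(fρ)) |∂P/∂n| = 5.58×10⁻³ / (1.15×10⁻⁴ × 1.16) = 41.8 m/s
Converting: 41.8 m/s × 3.6 = 150 km/h

150 km/h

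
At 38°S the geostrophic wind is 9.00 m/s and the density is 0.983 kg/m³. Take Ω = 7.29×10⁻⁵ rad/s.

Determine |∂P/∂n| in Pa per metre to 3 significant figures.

7.94×10⁻⁴ Pa/m

Coriolis parameter at 38°S:
f = 2Ω sin φ = 2 × 7.29×10⁻⁵ × sin 38° = 8.98×10⁻⁵ s⁻¹
Geostrophic balance rearranged: |∂P/∂n| = f ρ V_g
|∂P/∂n| = 8.98×10⁻⁵ × 0.983 × 9.00 = 7.94×10⁻⁴ Pa/m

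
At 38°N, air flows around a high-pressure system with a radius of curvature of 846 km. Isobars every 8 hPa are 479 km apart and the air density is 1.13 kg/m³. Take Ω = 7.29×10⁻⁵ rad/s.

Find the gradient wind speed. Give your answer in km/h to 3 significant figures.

Coriolis parameter at 38°N:
f = 2Ω sin φ = 2 × 7.29×10⁻⁵ × sin 38° = 8.98×10⁻⁵ s⁻¹
Pressure gradient: |∂P/∂n| = 800 Pa / 479000 m = 1.67×10⁻³ Pa/m
Geostrophic speed: V_g = |∂P/∂n|/(fρ) = 1.67×10⁻³/(8.98×10⁻⁵ × 1.13) = 16.5 m/s
Around a high, pressure-gradient force acts outward with centrifugal, so Coriolis balances both:
fV = (1/ρ)|∂P/∂n| + V²/R  →  V² − fR·V + fR·V_g = 0
With fR = 8.98×10⁻⁵ × 846×10³ m = 75.9 m/s:
V = [fR − √((fR)² − 4 fR V_g)]/2 = [75.9 − √(75.9² − 4×75.9×16.5)]/2 = 24.1 m/s
Supergeostrophic (V > V_g = 16.5 m/s), as expected around a high.
Converting: 24.1 m/s × 3.6 = 86.9 km/h

86.9 km/h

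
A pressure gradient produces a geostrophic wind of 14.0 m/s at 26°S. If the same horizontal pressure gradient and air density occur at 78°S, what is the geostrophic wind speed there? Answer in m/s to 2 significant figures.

With the same pressure gradient and density, V_g ∝ 1/f ∝ 1/sin φ.
V₂ = V₁ · sin φ₁ / sin φ₂ = 14.0 × sin 26° / sin 78°
V₂ = 14.0 × 0.4384/0.9781 = 6.3 m/s

6.3 m/s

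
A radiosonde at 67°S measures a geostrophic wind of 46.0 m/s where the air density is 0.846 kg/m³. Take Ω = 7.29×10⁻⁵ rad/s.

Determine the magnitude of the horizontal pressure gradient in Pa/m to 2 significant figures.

5.2×10⁻³ Pa/m

Coriolis parameter at 67°S:
f = 2Ω sin φ = 2 × 7.29×10⁻⁵ × sin 67° = 1.34×10⁻⁴ s⁻¹
Geostrophic balance rearranged: |∂P/∂n| = f ρ V_g
|∂P/∂n| = 1.34×10⁻⁴ × 0.846 × 46.0 = 5.22×10⁻³ Pa/m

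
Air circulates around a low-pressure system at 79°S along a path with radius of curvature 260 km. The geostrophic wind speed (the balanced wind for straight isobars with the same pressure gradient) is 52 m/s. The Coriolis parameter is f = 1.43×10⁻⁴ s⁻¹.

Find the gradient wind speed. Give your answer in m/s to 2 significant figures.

29 m/s

Around a low, centrifugal force acts outward with Coriolis, so pressure-gradient force balances both:
(1/ρ)|∂P/∂n| = fV + V²/R  →  V² + fR·V − fR·V_g = 0
With fR = 1.43×10⁻⁴ × 260×10³ m = 37.2 m/s:
V = [−fR + √((fR)² + 4 fR V_g)]/2 = [−37.2 + √(37.2² + 4×37.2×52)]/2 = 29.1 m/s
Subgeostrophic (V < V_g = 52 m/s), as expected around a low.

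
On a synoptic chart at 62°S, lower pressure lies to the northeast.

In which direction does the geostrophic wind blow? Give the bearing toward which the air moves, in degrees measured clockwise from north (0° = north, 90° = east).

The pressure-gradient force points toward the northeast (bearing 045°).
Geostrophic balance: in the Southern Hemisphere the Coriolis force deflects motion to the left, so the geostrophic wind blows 90° to the left of the pressure-gradient force (low pressure on the right).
Rotating 045° by 90° counterclockwise gives 315° — the wind blows toward the northwest.

315°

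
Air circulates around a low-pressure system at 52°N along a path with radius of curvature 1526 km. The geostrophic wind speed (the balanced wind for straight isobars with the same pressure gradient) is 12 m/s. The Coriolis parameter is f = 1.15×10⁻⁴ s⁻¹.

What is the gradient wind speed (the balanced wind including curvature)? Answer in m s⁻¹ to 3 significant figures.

11.3 m s⁻¹

Around a low, centrifugal force acts outward with Coriolis, so pressure-gradient force balances both:
(1/ρ)|∂P/∂n| = fV + V²/R  →  V² + fR·V − fR·V_g = 0
With fR = 1.15×10⁻⁴ × 1526×10³ m = 175 m/s:
V = [−fR + √((fR)² + 4 fR V_g)]/2 = [−175 + √(175² + 4×175×12)]/2 = 11.3 m/s
Subgeostrophic (V < V_g = 12 m/s), as expected around a low.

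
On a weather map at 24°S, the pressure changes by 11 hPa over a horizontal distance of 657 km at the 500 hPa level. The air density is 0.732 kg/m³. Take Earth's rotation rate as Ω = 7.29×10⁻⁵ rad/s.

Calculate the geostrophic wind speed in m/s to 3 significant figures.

Coriolis parameter at 24°S:
f = 2Ω sin φ = 2 × 7.29×10⁻⁵ × sin 24° = 5.93×10⁻⁵ s⁻¹
Pressure gradient: |∂P/∂n| = 1100 Pa / 657000 m = 1.67×10⁻³ Pa/m
Geostrophic balance (pressure-gradient force = Coriolis force):
V_g = (1/(fρ)) |∂P/∂n| = 1.67×10⁻³ / (5.93×10⁻⁵ × 0.732) = 38.6 m/s

38.6 m/s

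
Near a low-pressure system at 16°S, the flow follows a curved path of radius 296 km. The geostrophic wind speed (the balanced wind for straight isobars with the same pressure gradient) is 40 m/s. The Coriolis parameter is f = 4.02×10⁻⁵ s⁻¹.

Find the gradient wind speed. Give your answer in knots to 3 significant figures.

32.4 knots

Around a low, centrifugal force acts outward with Coriolis, so pressure-gradient force balances both:
(1/ρ)|∂P/∂n| = fV + V²/R  →  V² + fR·V − fR·V_g = 0
With fR = 4.02×10⁻⁵ × 296×10³ m = 11.9 m/s:
V = [−fR + √((fR)² + 4 fR V_g)]/2 = [−11.9 + √(11.9² + 4×11.9×40)]/2 = 16.7 m/s
Subgeostrophic (V < V_g = 40 m/s), as expected around a low.
Converting: 16.7 m/s × 1.944 = 32.4 knots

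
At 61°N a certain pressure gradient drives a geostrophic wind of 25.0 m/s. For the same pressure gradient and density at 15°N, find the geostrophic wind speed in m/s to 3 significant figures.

84.5 m/s

With the same pressure gradient and density, V_g ∝ 1/f ∝ 1/sin φ.
V₂ = V₁ · sin φ₁ / sin φ₂ = 25.0 × sin 61° / sin 15°
V₂ = 25.0 × 0.8746/0.2588 = 84.5 m/s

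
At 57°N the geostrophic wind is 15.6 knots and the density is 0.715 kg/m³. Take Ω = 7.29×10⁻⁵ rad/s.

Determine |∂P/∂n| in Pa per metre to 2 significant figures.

Coriolis parameter at 57°N:
f = 2Ω sin φ = 2 × 7.29×10⁻⁵ × sin 57° = 1.22×10⁻⁴ s⁻¹
Wind speed in SI: 15.6 knots = 8.03 m/s
Geostrophic balance rearranged: |∂P/∂n| = f ρ V_g
|∂P/∂n| = 1.22×10⁻⁴ × 0.715 × 8.03 = 7.02×10⁻⁴ Pa/m

7.0×10⁻⁴ Pa/m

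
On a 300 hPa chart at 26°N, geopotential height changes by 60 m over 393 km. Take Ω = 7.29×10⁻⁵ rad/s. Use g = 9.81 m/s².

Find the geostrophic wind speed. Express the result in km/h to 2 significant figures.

84 km/h

Coriolis parameter at 26°N:
f = 2Ω sin φ = 2 × 7.29×10⁻⁵ × sin 26° = 6.39×10⁻⁵ s⁻¹
Height gradient: |∂Z/∂n| = 60 m / 393000 m = 1.53×10⁻⁴
On a pressure surface, geostrophic balance gives V_g = (g/f)|∂Z/∂n|:
V_g = 9.81 × 1.53×10⁻⁴ / 6.39×10⁻⁵ = 23.4 m/s
Converting: 23.4 m/s × 3.6 = 84 km/h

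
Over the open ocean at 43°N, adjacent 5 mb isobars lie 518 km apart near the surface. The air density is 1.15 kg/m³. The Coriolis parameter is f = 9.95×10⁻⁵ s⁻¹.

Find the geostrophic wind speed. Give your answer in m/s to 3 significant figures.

8.44 m/s

Pressure gradient: |∂P/∂n| = 500 Pa / 518000 m = 9.65×10⁻⁴ Pa/m
Geostrophic balance (pressure-gradient force = Coriolis force):
V_g = (1/(fρ)) |∂P/∂n| = 9.65×10⁻⁴ / (9.95×10⁻⁵ × 1.15) = 8.44 m/s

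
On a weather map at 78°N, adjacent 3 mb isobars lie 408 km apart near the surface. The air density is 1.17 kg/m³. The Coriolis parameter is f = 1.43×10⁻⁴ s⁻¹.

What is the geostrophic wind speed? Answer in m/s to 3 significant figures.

4.39 m/s

Pressure gradient: |∂P/∂n| = 300 Pa / 408000 m = 7.35×10⁻⁴ Pa/m
Geostrophic balance (pressure-gradient force = Coriolis force):
V_g = (1/(fρ)) |∂P/∂n| = 7.35×10⁻⁴ / (1.43×10⁻⁴ × 1.17) = 4.39 m/s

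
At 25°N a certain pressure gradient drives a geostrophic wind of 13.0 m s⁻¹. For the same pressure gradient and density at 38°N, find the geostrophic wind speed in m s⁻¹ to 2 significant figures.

8.9 m s⁻¹

With the same pressure gradient and density, V_g ∝ 1/f ∝ 1/sin φ.
V₂ = V₁ · sin φ₁ / sin φ₂ = 13.0 × sin 25° / sin 38°
V₂ = 13.0 × 0.4226/0.6157 = 8.9 m s⁻¹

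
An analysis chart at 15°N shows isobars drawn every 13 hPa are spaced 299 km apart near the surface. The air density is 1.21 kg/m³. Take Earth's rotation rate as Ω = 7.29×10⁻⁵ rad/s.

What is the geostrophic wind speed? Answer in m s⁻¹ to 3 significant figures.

Coriolis parameter at 15°N:
f = 2Ω sin φ = 2 × 7.29×10⁻⁵ × sin 15° = 3.77×10⁻⁵ s⁻¹
Pressure gradient: |∂P/∂n| = 1300 Pa / 299000 m = 4.35×10⁻³ Pa/m
Geostrophic balance (pressure-gradient force = Coriolis force):
V_g = (1/(fρ)) |∂P/∂n| = 4.35×10⁻³ / (3.77×10⁻⁵ × 1.21) = 95.2 m/s

95.2 m s⁻¹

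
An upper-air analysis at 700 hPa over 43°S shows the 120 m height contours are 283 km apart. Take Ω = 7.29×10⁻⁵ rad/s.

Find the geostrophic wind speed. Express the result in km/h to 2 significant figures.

Coriolis parameter at 43°S:
f = 2Ω sin φ = 2 × 7.29×10⁻⁵ × sin 43° = 9.94×10⁻⁵ s⁻¹
Height gradient: |∂Z/∂n| = 120 m / 283000 m = 4.24×10⁻⁴
On a pressure surface, geostrophic balance gives V_g = (g/f)|∂Z/∂n|:
V_g = 9.81 × 4.24×10⁻⁴ / 9.94×10⁻⁵ = 41.8 m/s
Converting: 41.8 m/s × 3.6 = 150 km/h

150 km/h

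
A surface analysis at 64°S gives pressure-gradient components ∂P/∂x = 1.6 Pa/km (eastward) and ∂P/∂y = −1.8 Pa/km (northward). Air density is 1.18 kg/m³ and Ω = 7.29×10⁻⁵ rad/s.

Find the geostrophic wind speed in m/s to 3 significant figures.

15.6 m/s

Coriolis parameter at 64°S:
f = 2Ω sin φ = 2 × 7.29×10⁻⁵ × sin 64° = 1.31×10⁻⁴ s⁻¹
In the Southern Hemisphere f is negative: f = −1.31×10⁻⁴ s⁻¹.
Component geostrophic relations (x east, y north):
u_g = −(1/(fρ)) ∂P/∂y,  v_g = (1/(fρ)) ∂P/∂x
u_g = −(−1.8×10⁻³)/(−1.31×10⁻⁴ × 1.18) = −11.6 m/s;  v_g = (1.6×10⁻³)/(−1.31×10⁻⁴ × 1.18) = −10.3 m/s
|V_g| = √(u_g² + v_g²) = 15.6 m/s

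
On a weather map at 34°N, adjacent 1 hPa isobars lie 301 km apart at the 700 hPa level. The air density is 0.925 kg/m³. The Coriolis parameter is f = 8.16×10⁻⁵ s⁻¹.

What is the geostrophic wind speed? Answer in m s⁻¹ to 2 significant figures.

4.4 m s⁻¹

Pressure gradient: |∂P/∂n| = 100 Pa / 301000 m = 3.32×10⁻⁴ Pa/m
Geostrophic balance (pressure-gradient force = Coriolis force):
V_g = (1/(fρ)) |∂P/∂n| = 3.32×10⁻⁴ / (8.16×10⁻⁵ × 0.925) = 4.40 m/s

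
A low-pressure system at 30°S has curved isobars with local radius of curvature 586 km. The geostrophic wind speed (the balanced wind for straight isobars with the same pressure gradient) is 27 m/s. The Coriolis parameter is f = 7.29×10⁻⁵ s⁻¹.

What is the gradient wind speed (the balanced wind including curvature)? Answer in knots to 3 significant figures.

36.5 knots

Around a low, centrifugal force acts outward with Coriolis, so pressure-gradient force balances both:
(1/ρ)|∂P/∂n| = fV + V²/R  →  V² + fR·V − fR·V_g = 0
With fR = 7.29×10⁻⁵ × 586×10³ m = 42.7 m/s:
V = [−fR + √((fR)² + 4 fR V_g)]/2 = [−42.7 + √(42.7² + 4×42.7×27)]/2 = 18.8 m/s
Subgeostrophic (V < V_g = 27 m/s), as expected around a low.
Converting: 18.8 m/s × 1.944 = 36.5 knots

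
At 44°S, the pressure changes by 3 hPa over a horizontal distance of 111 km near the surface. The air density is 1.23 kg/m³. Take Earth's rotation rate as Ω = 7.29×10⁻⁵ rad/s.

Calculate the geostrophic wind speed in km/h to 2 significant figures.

Coriolis parameter at 44°S:
f = 2Ω sin φ = 2 × 7.29×10⁻⁵ × sin 44° = 1.01×10⁻⁴ s⁻¹
Pressure gradient: |∂P/∂n| = 300 Pa / 111000 m = 2.70×10⁻³ Pa/m
Geostrophic balance (pressure-gradient force = Coriolis force):
V_g = (1/(fρ)) |∂P/∂n| = 2.70×10⁻³ / (1.01×10⁻⁴ × 1.23) = 21.7 m/s
Converting: 21.7 m/s × 3.6 = 78 km/h

78 km/h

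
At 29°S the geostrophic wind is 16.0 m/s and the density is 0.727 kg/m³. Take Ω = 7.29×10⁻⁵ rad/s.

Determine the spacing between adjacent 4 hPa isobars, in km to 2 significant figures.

490 km

Coriolis parameter at 29°S:
f = 2Ω sin φ = 2 × 7.29×10⁻⁵ × sin 29° = 7.07×10⁻⁵ s⁻¹
Geostrophic balance rearranged: |∂P/∂n| = f ρ V_g
|∂P/∂n| = 7.07×10⁻⁵ × 0.727 × 16.0 = 8.22×10⁻⁴ Pa/m
Isobar spacing: Δn = ΔP/|∂P/∂n| = 400 Pa / 8.22×10⁻⁴ Pa/m = 486493 m ≈ 490 km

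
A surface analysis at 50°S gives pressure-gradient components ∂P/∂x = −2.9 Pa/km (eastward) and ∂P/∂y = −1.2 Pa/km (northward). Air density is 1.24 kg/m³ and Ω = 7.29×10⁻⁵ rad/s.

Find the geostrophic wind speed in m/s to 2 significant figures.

23 m/s

Coriolis parameter at 50°S:
f = 2Ω sin φ = 2 × 7.29×10⁻⁵ × sin 50° = 1.12×10⁻⁴ s⁻¹
In the Southern Hemisphere f is negative: f = −1.12×10⁻⁴ s⁻¹.
Component geostrophic relations (x east, y north):
u_g = −(1/(fρ)) ∂P/∂y,  v_g = (1/(fρ)) ∂P/∂x
u_g = −(−1.2×10⁻³)/(−1.12×10⁻⁴ × 1.24) = −8.66 m/s;  v_g = (−2.9×10⁻³)/(−1.12×10⁻⁴ × 1.24) = 20.9 m/s
|V_g| = √(u_g² + v_g²) = 22.7 m/s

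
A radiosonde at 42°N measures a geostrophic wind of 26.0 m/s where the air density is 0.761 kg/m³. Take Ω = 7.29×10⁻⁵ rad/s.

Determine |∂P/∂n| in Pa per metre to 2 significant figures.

1.9×10⁻³ Pa/m

Coriolis parameter at 42°N:
f = 2Ω sin φ = 2 × 7.29×10⁻⁵ × sin 42° = 9.76×10⁻⁵ s⁻¹
Geostrophic balance rearranged: |∂P/∂n| = f ρ V_g
|∂P/∂n| = 9.76×10⁻⁵ × 0.761 × 26.0 = 1.93×10⁻³ Pa/m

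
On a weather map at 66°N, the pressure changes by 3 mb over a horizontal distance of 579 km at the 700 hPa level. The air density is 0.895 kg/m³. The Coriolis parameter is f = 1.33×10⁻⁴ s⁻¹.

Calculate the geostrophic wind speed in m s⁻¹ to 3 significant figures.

4.35 m s⁻¹

Pressure gradient: |∂P/∂n| = 300 Pa / 579000 m = 5.18×10⁻⁴ Pa/m
Geostrophic balance (pressure-gradient force = Coriolis force):
V_g = (1/(fρ)) |∂P/∂n| = 5.18×10⁻⁴ / (1.33×10⁻⁴ × 0.895) = 4.35 m/s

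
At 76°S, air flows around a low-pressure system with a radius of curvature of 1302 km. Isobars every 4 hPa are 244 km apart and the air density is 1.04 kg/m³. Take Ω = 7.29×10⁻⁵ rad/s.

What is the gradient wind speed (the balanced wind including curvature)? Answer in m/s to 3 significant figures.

Coriolis parameter at 76°S:
f = 2Ω sin φ = 2 × 7.29×10⁻⁵ × sin 76° = 1.41×10⁻⁴ s⁻¹
Pressure gradient: |∂P/∂n| = 400 Pa / 244000 m = 1.64×10⁻³ Pa/m
Geostrophic speed: V_g = |∂P/∂n|/(fρ) = 1.64×10⁻³/(1.41×10⁻⁴ × 1.04) = 11.1 m/s
Around a low, centrifugal force acts outward with Coriolis, so pressure-gradient force balances both:
(1/ρ)|∂P/∂n| = fV + V²/R  →  V² + fR·V − fR·V_g = 0
With fR = 1.41×10⁻⁴ × 1302×10³ m = 184 m/s:
V = [−fR + √((fR)² + 4 fR V_g)]/2 = [−184 + √(184² + 4×184×11.1)]/2 = 10.5 m/s
Subgeostrophic (V < V_g = 11.1 m/s), as expected around a low.

10.5 m/s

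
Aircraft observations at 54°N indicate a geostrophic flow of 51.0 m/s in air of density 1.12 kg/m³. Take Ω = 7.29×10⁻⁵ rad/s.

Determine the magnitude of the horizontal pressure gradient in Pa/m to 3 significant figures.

6.74×10⁻³ Pa/m

Coriolis parameter at 54°N:
f = 2Ω sin φ = 2 × 7.29×10⁻⁵ × sin 54° = 1.18×10⁻⁴ s⁻¹
Geostrophic balance rearranged: |∂P/∂n| = f ρ V_g
|∂P/∂n| = 1.18×10⁻⁴ × 1.12 × 51.0 = 6.74×10⁻³ Pa/m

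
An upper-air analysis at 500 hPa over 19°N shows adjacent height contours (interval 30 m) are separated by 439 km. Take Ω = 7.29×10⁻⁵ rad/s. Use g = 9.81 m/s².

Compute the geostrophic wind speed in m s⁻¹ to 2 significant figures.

Coriolis parameter at 19°N:
f = 2Ω sin φ = 2 × 7.29×10⁻⁵ × sin 19° = 4.75×10⁻⁵ s⁻¹
Height gradient: |∂Z/∂n| = 30 m / 439000 m = 6.83×10⁻⁵
On a pressure surface, geostrophic balance gives V_g = (g/f)|∂Z/∂n|:
V_g = 9.81 × 6.83×10⁻⁵ / 4.75×10⁻⁵ = 14.1 m/s

14 m s⁻¹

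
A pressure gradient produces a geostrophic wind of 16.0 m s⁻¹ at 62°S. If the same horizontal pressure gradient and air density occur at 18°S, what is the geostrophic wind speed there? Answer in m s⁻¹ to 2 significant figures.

With the same pressure gradient and density, V_g ∝ 1/f ∝ 1/sin φ.
V₂ = V₁ · sin φ₁ / sin φ₂ = 16.0 × sin 62° / sin 18°
V₂ = 16.0 × 0.8829/0.3090 = 46 m s⁻¹

46 m s⁻¹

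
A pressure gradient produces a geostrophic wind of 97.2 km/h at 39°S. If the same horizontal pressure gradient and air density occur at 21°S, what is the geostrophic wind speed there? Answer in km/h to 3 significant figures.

171 km/h

With the same pressure gradient and density, V_g ∝ 1/f ∝ 1/sin φ.
V₂ = V₁ · sin φ₁ / sin φ₂ = 97.2 × sin 39° / sin 21°
V₂ = 97.2 × 0.6293/0.3584 = 171 km/h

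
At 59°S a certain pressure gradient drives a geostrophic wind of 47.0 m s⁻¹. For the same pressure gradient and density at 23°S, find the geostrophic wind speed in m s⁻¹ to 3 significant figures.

With the same pressure gradient and density, V_g ∝ 1/f ∝ 1/sin φ.
V₂ = V₁ · sin φ₁ / sin φ₂ = 47.0 × sin 59° / sin 23°
V₂ = 47.0 × 0.8572/0.3907 = 103 m s⁻¹

103 m s⁻¹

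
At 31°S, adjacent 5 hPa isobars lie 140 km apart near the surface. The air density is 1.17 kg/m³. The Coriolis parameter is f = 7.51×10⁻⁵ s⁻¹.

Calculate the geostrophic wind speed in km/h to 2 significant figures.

150 km/h

Pressure gradient: |∂P/∂n| = 500 Pa / 140000 m = 3.57×10⁻³ Pa/m
Geostrophic balance (pressure-gradient force = Coriolis force):
V_g = (1/(fρ)) |∂P/∂n| = 3.57×10⁻³ / (7.51×10⁻⁵ × 1.17) = 40.6 m/s
Converting: 40.6 m/s × 3.6 = 150 km/h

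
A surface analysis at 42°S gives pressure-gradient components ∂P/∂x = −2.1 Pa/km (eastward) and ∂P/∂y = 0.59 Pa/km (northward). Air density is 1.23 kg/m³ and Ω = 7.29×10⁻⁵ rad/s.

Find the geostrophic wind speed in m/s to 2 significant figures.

Coriolis parameter at 42°S:
f = 2Ω sin φ = 2 × 7.29×10⁻⁵ × sin 42° = 9.76×10⁻⁵ s⁻¹
In the Southern Hemisphere f is negative: f = −9.76×10⁻⁵ s⁻¹.
Component geostrophic relations (x east, y north):
u_g = −(1/(fρ)) ∂P/∂y,  v_g = (1/(fρ)) ∂P/∂x
u_g = −(0.59×10⁻³)/(−9.76×10⁻⁵ × 1.23) = 4.92 m/s;  v_g = (−2.1×10⁻³)/(−9.76×10⁻⁵ × 1.23) = 17.5 m/s
|V_g| = √(u_g² + v_g²) = 18.2 m/s

18 m/s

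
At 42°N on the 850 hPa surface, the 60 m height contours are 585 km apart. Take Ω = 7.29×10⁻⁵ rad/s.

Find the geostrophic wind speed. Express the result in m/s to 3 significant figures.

10.3 m/s

Coriolis parameter at 42°N:
f = 2Ω sin φ = 2 × 7.29×10⁻⁵ × sin 42° = 9.76×10⁻⁵ s⁻¹
Height gradient: |∂Z/∂n| = 60 m / 585000 m = 1.03×10⁻⁴
On a pressure surface, geostrophic balance gives V_g = (g/f)|∂Z/∂n|:
V_g = 9.81 × 1.03×10⁻⁴ / 9.76×10⁻⁵ = 10.3 m/s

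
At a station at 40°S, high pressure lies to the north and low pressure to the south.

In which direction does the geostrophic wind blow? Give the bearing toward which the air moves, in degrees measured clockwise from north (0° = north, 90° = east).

The pressure-gradient force points toward the south (bearing 180°).
Geostrophic balance: in the Southern Hemisphere the Coriolis force deflects motion to the left, so the geostrophic wind blows 90° to the left of the pressure-gradient force (low pressure on the right).
Rotating 180° by 90° counterclockwise gives 090° — the wind blows toward the east.

090°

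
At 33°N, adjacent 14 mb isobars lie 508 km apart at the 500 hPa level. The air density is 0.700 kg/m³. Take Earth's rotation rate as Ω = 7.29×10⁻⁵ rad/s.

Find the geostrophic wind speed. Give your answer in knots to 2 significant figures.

96 knots

Coriolis parameter at 33°N:
f = 2Ω sin φ = 2 × 7.29×10⁻⁵ × sin 33° = 7.94×10⁻⁵ s⁻¹
Pressure gradient: |∂P/∂n| = 1400 Pa / 508000 m = 2.76×10⁻³ Pa/m
Geostrophic balance (pressure-gradient force = Coriolis force):
V_g = (1/(fρ)) |∂P/∂n| = 2.76×10⁻³ / (7.94×10⁻⁵ × 0.700) = 49.6 m/s
Converting: 49.6 m/s × 1.944 = 96 knots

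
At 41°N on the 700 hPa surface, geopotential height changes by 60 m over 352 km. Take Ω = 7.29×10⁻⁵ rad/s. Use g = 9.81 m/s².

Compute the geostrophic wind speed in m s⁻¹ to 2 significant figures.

17 m s⁻¹

Coriolis parameter at 41°N:
f = 2Ω sin φ = 2 × 7.29×10⁻⁵ × sin 41° = 9.57×10⁻⁵ s⁻¹
Height gradient: |∂Z/∂n| = 60 m / 352000 m = 1.70×10⁻⁴
On a pressure surface, geostrophic balance gives V_g = (g/f)|∂Z/∂n|:
V_g = 9.81 × 1.70×10⁻⁴ / 9.57×10⁻⁵ = 17.5 m/s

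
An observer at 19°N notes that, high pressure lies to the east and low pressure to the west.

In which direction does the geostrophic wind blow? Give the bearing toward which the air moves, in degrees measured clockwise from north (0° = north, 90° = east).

000°

The pressure-gradient force points toward the west (bearing 270°).
Geostrophic balance: in the Northern Hemisphere the Coriolis force deflects motion to the right, so the geostrophic wind blows 90° to the right of the pressure-gradient force (low pressure on the left).
Rotating 270° by 90° clockwise gives 000° — the wind blows toward the north.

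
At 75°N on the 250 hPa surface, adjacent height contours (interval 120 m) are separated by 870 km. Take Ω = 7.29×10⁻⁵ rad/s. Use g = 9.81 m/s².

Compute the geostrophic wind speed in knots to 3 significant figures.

18.7 knots

Coriolis parameter at 75°N:
f = 2Ω sin φ = 2 × 7.29×10⁻⁵ × sin 75° = 1.41×10⁻⁴ s⁻¹
Height gradient: |∂Z/∂n| = 120 m / 870000 m = 1.38×10⁻⁴
On a pressure surface, geostrophic balance gives V_g = (g/f)|∂Z/∂n|:
V_g = 9.81 × 1.38×10⁻⁴ / 1.41×10⁻⁴ = 9.61 m/s
Converting: 9.61 m/s × 1.944 = 18.7 knots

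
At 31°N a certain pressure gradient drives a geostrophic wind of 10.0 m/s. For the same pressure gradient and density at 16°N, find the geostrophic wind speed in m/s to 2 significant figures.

With the same pressure gradient and density, V_g ∝ 1/f ∝ 1/sin φ.
V₂ = V₁ · sin φ₁ / sin φ₂ = 10.0 × sin 31° / sin 16°
V₂ = 10.0 × 0.5150/0.2756 = 19 m/s

19 m/s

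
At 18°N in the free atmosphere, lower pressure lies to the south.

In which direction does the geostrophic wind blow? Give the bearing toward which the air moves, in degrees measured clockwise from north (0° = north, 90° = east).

270°

The pressure-gradient force points toward the south (bearing 180°).
Geostrophic balance: in the Northern Hemisphere the Coriolis force deflects motion to the right, so the geostrophic wind blows 90° to the right of the pressure-gradient force (low pressure on the left).
Rotating 180° by 90° clockwise gives 270° — the wind blows toward the west.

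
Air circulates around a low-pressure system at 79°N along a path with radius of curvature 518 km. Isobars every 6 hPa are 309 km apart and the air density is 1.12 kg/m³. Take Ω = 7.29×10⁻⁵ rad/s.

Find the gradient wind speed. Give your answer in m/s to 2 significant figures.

11 m/s

Coriolis parameter at 79°N:
f = 2Ω sin φ = 2 × 7.29×10⁻⁵ × sin 79° = 1.43×10⁻⁴ s⁻¹
Pressure gradient: |∂P/∂n| = 600 Pa / 309000 m = 1.94×10⁻³ Pa/m
Geostrophic speed: V_g = |∂P/∂n|/(fρ) = 1.94×10⁻³/(1.43×10⁻⁴ × 1.12) = 12.1 m/s
Around a low, centrifugal force acts outward with Coriolis, so pressure-gradient force balances both:
(1/ρ)|∂P/∂n| = fV + V²/R  →  V² + fR·V − fR·V_g = 0
With fR = 1.43×10⁻⁴ × 518×10³ m = 74.1 m/s:
V = [−fR + √((fR)² + 4 fR V_g)]/2 = [−74.1 + √(74.1² + 4×74.1×12.1)]/2 = 10.6 m/s
Subgeostrophic (V < V_g = 12.1 m/s), as expected around a low.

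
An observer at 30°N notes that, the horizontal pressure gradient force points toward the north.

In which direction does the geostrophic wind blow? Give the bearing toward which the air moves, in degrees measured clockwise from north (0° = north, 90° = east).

090°

The pressure-gradient force points toward the north (bearing 000°).
Geostrophic balance: in the Northern Hemisphere the Coriolis force deflects motion to the right, so the geostrophic wind blows 90° to the right of the pressure-gradient force (low pressure on the left).
Rotating 000° by 90° clockwise gives 090° — the wind blows toward the east.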